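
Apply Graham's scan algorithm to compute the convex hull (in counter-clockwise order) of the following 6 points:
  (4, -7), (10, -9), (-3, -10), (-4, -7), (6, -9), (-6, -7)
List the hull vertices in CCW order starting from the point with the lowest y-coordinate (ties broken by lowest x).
Hull (CCW) = [(-3, -10), (10, -9), (4, -7), (-6, -7)]

Graham scan procedure:
  1. Find the pivot p₀ = point with lowest y (tie → lowest x): (-3, -10).
  2. Sort the remaining points by polar angle around p₀.
  3. Walk through sorted points, maintaining a stack; pop the top while the last three entries make a non-left turn (cross product ≤ 0).
  4. Final stack is the convex hull in CCW order: (-3, -10), (10, -9), (4, -7), (-6, -7).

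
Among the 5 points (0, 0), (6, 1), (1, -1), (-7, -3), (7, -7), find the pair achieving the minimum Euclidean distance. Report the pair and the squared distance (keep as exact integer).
Pair = ((0, 0), (1, -1)); squared distance = 2

Compute all C(5, 2) = 10 pairwise squared distances (x_i − x_j)² + (y_i − y_j)². The minimum is 2, attained by the pair ((0, 0), (1, -1)).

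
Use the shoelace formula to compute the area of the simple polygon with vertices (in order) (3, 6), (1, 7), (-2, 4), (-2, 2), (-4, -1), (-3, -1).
Area = 33/2

Shoelace formula: Area = (1/2) |Σ_i (x_i · y_{i+1} − x_{i+1} · y_i)| (indices mod n). Compute each cross term:
  (3)(7) − (1)(6) = 15
  (1)(4) − (-2)(7) = 18
  (-2)(2) − (-2)(4) = 4
  (-2)(-1) − (-4)(2) = 10
  (-4)(-1) − (-3)(-1) = 1
  (-3)(6) − (3)(-1) = -15
Sum = 33, so (signed) Area = 33/2 = 33/2, |Area| = 33/2.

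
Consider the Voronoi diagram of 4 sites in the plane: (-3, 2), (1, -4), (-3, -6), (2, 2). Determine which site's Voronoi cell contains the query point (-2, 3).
Nearest site = (-3, 2)

The Voronoi cell of site s contains exactly those query points closer to s than to any other site. Compute squared distances from q = (-2, 3) to each site:
  (-3 − -2)² + (2 − 3)² = 2
  (2 − -2)² + (2 − 3)² = 17
  (1 − -2)² + (-4 − 3)² = 58
  (-3 − -2)² + (-6 − 3)² = 82
Minimum is attained by (-3, 2), so q lies in its Voronoi cell.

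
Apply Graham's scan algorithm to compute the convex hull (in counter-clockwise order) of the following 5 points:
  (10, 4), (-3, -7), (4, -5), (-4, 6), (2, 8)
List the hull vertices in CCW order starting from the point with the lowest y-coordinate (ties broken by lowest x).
Hull (CCW) = [(-3, -7), (4, -5), (10, 4), (2, 8), (-4, 6)]

Graham scan procedure:
  1. Find the pivot p₀ = point with lowest y (tie → lowest x): (-3, -7).
  2. Sort the remaining points by polar angle around p₀.
  3. Walk through sorted points, maintaining a stack; pop the top while the last three entries make a non-left turn (cross product ≤ 0).
  4. Final stack is the convex hull in CCW order: (-3, -7), (4, -5), (10, 4), (2, 8), (-4, 6).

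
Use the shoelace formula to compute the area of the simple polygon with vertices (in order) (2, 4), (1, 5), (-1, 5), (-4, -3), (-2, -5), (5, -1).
Area = 51

Shoelace formula: Area = (1/2) |Σ_i (x_i · y_{i+1} − x_{i+1} · y_i)| (indices mod n). Compute each cross term:
  (2)(5) − (1)(4) = 6
  (1)(5) − (-1)(5) = 10
  (-1)(-3) − (-4)(5) = 23
  (-4)(-5) − (-2)(-3) = 14
  (-2)(-1) − (5)(-5) = 27
  (5)(4) − (2)(-1) = 22
Sum = 102, so (signed) Area = 102/2 = 51, |Area| = 51.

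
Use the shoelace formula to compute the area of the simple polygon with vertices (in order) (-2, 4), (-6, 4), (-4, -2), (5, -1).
Area = 38

Shoelace formula: Area = (1/2) |Σ_i (x_i · y_{i+1} − x_{i+1} · y_i)| (indices mod n). Compute each cross term:
  (-2)(4) − (-6)(4) = 16
  (-6)(-2) − (-4)(4) = 28
  (-4)(-1) − (5)(-2) = 14
  (5)(4) − (-2)(-1) = 18
Sum = 76, so (signed) Area = 76/2 = 38, |Area| = 38.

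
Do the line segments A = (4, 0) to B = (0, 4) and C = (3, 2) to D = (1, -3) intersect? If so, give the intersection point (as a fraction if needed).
Yes; intersection at (19/7, 9/7) (t = 9/28 on AB, s = 1/7 on CD)

Parametrize AB as A + t(B − A) = (4 + -4 t, 0 + 4 t) and CD as C + s(D − C) = (3 + -2 s, 2 + -5 s). Solve the linear system for (t, s). Determinant = -28 ≠ 0, so a unique intersection of the containing lines exists. Solution: t = 9/28, s = 1/7 — both in [0, 1], so the segments cross. Intersection point: (19/7, 9/7).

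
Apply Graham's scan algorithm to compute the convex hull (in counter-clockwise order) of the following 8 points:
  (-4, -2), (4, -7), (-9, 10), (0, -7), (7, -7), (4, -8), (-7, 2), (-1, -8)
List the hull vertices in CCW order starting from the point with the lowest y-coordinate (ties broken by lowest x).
Hull (CCW) = [(-1, -8), (4, -8), (7, -7), (-9, 10), (-7, 2)]

Graham scan procedure:
  1. Find the pivot p₀ = point with lowest y (tie → lowest x): (-1, -8).
  2. Sort the remaining points by polar angle around p₀.
  3. Walk through sorted points, maintaining a stack; pop the top while the last three entries make a non-left turn (cross product ≤ 0).
  4. Final stack is the convex hull in CCW order: (-1, -8), (4, -8), (7, -7), (-9, 10), (-7, 2).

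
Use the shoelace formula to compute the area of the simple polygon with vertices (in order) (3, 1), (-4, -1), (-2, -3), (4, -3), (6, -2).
Area = 51/2

Shoelace formula: Area = (1/2) |Σ_i (x_i · y_{i+1} − x_{i+1} · y_i)| (indices mod n). Compute each cross term:
  (3)(-1) − (-4)(1) = 1
  (-4)(-3) − (-2)(-1) = 10
  (-2)(-3) − (4)(-3) = 18
  (4)(-2) − (6)(-3) = 10
  (6)(1) − (3)(-2) = 12
Sum = 51, so (signed) Area = 51/2 = 51/2, |Area| = 51/2.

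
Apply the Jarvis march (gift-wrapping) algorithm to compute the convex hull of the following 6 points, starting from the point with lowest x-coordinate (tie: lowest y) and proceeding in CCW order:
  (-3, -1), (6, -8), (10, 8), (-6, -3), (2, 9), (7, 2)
Hull (CCW) = [(-6, -3), (6, -8), (10, 8), (2, 9)]

Jarvis march: at each step, from the current hull vertex p, select the next vertex q as the point such that every other point lies strictly to the left of (or on) the directed line p → q. (Equivalently: for every other point r, the cross product (q − p) × (r − p) ≥ 0.)
Starting point (lowest x, tie lowest y): (-6, -3). Wrap until returning to start. Resulting hull: (-6, -3), (6, -8), (10, 8), (2, 9).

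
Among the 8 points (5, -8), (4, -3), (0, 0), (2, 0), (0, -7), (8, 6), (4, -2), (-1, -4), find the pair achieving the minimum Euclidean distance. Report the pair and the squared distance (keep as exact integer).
Pair = ((4, -3), (4, -2)); squared distance = 1

Compute all C(8, 2) = 28 pairwise squared distances (x_i − x_j)² + (y_i − y_j)². The minimum is 1, attained by the pair ((4, -3), (4, -2)).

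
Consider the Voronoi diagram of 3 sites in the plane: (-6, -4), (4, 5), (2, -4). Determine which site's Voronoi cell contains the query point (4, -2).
Nearest site = (2, -4)

The Voronoi cell of site s contains exactly those query points closer to s than to any other site. Compute squared distances from q = (4, -2) to each site:
  (2 − 4)² + (-4 − -2)² = 8
  (4 − 4)² + (5 − -2)² = 49
  (-6 − 4)² + (-4 − -2)² = 104
Minimum is attained by (2, -4), so q lies in its Voronoi cell.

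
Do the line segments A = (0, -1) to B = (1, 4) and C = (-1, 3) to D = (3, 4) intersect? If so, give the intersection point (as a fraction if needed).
Yes; intersection at (17/19, 66/19) (t = 17/19 on AB, s = 9/19 on CD)

Parametrize AB as A + t(B − A) = (0 + 1 t, -1 + 5 t) and CD as C + s(D − C) = (-1 + 4 s, 3 + 1 s). Solve the linear system for (t, s). Determinant = 19 ≠ 0, so a unique intersection of the containing lines exists. Solution: t = 17/19, s = 9/19 — both in [0, 1], so the segments cross. Intersection point: (17/19, 66/19).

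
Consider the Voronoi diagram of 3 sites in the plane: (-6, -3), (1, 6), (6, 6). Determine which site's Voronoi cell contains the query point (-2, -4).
Nearest site = (-6, -3)

The Voronoi cell of site s contains exactly those query points closer to s than to any other site. Compute squared distances from q = (-2, -4) to each site:
  (-6 − -2)² + (-3 − -4)² = 17
  (1 − -2)² + (6 − -4)² = 109
  (6 − -2)² + (6 − -4)² = 164
Minimum is attained by (-6, -3), so q lies in its Voronoi cell.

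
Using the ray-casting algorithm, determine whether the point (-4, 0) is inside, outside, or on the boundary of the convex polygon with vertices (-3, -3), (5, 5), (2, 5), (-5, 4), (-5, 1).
The point (-4, 0) lies strictly inside the polygon

Cast a horizontal ray to the right from the query point and count how many polygon edges it crosses (each edge strictly once or zero times, handled with the usual half-open convention). 
Parity of crossings → odd ⇒ inside.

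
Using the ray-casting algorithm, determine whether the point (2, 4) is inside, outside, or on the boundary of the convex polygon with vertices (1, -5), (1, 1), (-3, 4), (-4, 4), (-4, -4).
The point (2, 4) lies strictly outside the polygon

Cast a horizontal ray to the right from the query point and count how many polygon edges it crosses (each edge strictly once or zero times, handled with the usual half-open convention). 
Parity of crossings → even ⇒ outside.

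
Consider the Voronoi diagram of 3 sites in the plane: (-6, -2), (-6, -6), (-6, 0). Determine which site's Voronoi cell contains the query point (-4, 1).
Nearest site = (-6, 0)

The Voronoi cell of site s contains exactly those query points closer to s than to any other site. Compute squared distances from q = (-4, 1) to each site:
  (-6 − -4)² + (0 − 1)² = 5
  (-6 − -4)² + (-2 − 1)² = 13
  (-6 − -4)² + (-6 − 1)² = 53
Minimum is attained by (-6, 0), so q lies in its Voronoi cell.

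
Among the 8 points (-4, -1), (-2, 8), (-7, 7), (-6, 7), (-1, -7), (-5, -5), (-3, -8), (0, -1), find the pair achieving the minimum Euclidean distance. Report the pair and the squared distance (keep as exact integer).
Pair = ((-7, 7), (-6, 7)); squared distance = 1

Compute all C(8, 2) = 28 pairwise squared distances (x_i − x_j)² + (y_i − y_j)². The minimum is 1, attained by the pair ((-7, 7), (-6, 7)).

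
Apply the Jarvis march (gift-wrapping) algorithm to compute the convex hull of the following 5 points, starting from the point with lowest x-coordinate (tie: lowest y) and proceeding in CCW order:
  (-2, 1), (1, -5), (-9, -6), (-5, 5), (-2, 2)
Hull (CCW) = [(-9, -6), (1, -5), (-2, 2), (-5, 5)]

Jarvis march: at each step, from the current hull vertex p, select the next vertex q as the point such that every other point lies strictly to the left of (or on) the directed line p → q. (Equivalently: for every other point r, the cross product (q − p) × (r − p) ≥ 0.)
Starting point (lowest x, tie lowest y): (-9, -6). Wrap until returning to start. Resulting hull: (-9, -6), (1, -5), (-2, 2), (-5, 5).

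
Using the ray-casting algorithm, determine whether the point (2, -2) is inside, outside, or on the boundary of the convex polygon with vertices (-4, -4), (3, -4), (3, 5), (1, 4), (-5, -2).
The point (2, -2) lies strictly inside the polygon

Cast a horizontal ray to the right from the query point and count how many polygon edges it crosses (each edge strictly once or zero times, handled with the usual half-open convention). 
Parity of crossings → odd ⇒ inside.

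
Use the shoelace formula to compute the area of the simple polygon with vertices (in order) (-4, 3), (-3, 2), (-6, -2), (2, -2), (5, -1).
Area = 27

Shoelace formula: Area = (1/2) |Σ_i (x_i · y_{i+1} − x_{i+1} · y_i)| (indices mod n). Compute each cross term:
  (-4)(2) − (-3)(3) = 1
  (-3)(-2) − (-6)(2) = 18
  (-6)(-2) − (2)(-2) = 16
  (2)(-1) − (5)(-2) = 8
  (5)(3) − (-4)(-1) = 11
Sum = 54, so (signed) Area = 54/2 = 27, |Area| = 27.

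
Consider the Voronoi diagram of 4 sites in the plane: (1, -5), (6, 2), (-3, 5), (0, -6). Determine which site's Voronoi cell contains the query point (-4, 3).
Nearest site = (-3, 5)

The Voronoi cell of site s contains exactly those query points closer to s than to any other site. Compute squared distances from q = (-4, 3) to each site:
  (-3 − -4)² + (5 − 3)² = 5
  (1 − -4)² + (-5 − 3)² = 89
  (0 − -4)² + (-6 − 3)² = 97
  (6 − -4)² + (2 − 3)² = 101
Minimum is attained by (-3, 5), so q lies in its Voronoi cell.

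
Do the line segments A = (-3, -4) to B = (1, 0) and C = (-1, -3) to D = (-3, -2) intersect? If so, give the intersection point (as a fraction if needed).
Yes; intersection at (-5/3, -8/3) (t = 1/3 on AB, s = 1/3 on CD)

Parametrize AB as A + t(B − A) = (-3 + 4 t, -4 + 4 t) and CD as C + s(D − C) = (-1 + -2 s, -3 + 1 s). Solve the linear system for (t, s). Determinant = -12 ≠ 0, so a unique intersection of the containing lines exists. Solution: t = 1/3, s = 1/3 — both in [0, 1], so the segments cross. Intersection point: (-5/3, -8/3).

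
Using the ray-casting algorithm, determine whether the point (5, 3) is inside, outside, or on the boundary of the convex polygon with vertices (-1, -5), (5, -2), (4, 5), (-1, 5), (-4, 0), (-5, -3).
The point (5, 3) lies strictly outside the polygon

Cast a horizontal ray to the right from the query point and count how many polygon edges it crosses (each edge strictly once or zero times, handled with the usual half-open convention). 
Parity of crossings → even ⇒ outside.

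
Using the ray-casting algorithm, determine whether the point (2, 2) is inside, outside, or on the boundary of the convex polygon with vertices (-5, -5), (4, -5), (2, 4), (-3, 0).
The point (2, 2) lies strictly inside the polygon

Cast a horizontal ray to the right from the query point and count how many polygon edges it crosses (each edge strictly once or zero times, handled with the usual half-open convention). 
Parity of crossings → odd ⇒ inside.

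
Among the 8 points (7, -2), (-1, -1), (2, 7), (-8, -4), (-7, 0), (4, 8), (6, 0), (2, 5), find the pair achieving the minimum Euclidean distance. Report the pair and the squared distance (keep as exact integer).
Pair = ((2, 7), (2, 5)); squared distance = 4

Compute all C(8, 2) = 28 pairwise squared distances (x_i − x_j)² + (y_i − y_j)². The minimum is 4, attained by the pair ((2, 7), (2, 5)).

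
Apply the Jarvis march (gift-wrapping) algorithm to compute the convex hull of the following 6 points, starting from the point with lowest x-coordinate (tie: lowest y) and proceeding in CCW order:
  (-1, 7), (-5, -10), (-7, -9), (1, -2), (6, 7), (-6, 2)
Hull (CCW) = [(-7, -9), (-5, -10), (1, -2), (6, 7), (-1, 7), (-6, 2)]

Jarvis march: at each step, from the current hull vertex p, select the next vertex q as the point such that every other point lies strictly to the left of (or on) the directed line p → q. (Equivalently: for every other point r, the cross product (q − p) × (r − p) ≥ 0.)
Starting point (lowest x, tie lowest y): (-7, -9). Wrap until returning to start. Resulting hull: (-7, -9), (-5, -10), (1, -2), (6, 7), (-1, 7), (-6, 2).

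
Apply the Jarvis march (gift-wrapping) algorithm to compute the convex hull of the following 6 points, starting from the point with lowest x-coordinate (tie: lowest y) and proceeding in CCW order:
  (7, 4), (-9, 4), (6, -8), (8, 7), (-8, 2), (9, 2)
Hull (CCW) = [(-9, 4), (-8, 2), (6, -8), (9, 2), (8, 7)]

Jarvis march: at each step, from the current hull vertex p, select the next vertex q as the point such that every other point lies strictly to the left of (or on) the directed line p → q. (Equivalently: for every other point r, the cross product (q − p) × (r − p) ≥ 0.)
Starting point (lowest x, tie lowest y): (-9, 4). Wrap until returning to start. Resulting hull: (-9, 4), (-8, 2), (6, -8), (9, 2), (8, 7).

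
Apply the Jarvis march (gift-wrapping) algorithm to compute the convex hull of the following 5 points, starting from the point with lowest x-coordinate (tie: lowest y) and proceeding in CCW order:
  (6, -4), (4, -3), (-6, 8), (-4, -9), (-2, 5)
Hull (CCW) = [(-6, 8), (-4, -9), (6, -4), (-2, 5)]

Jarvis march: at each step, from the current hull vertex p, select the next vertex q as the point such that every other point lies strictly to the left of (or on) the directed line p → q. (Equivalently: for every other point r, the cross product (q − p) × (r − p) ≥ 0.)
Starting point (lowest x, tie lowest y): (-6, 8). Wrap until returning to start. Resulting hull: (-6, 8), (-4, -9), (6, -4), (-2, 5).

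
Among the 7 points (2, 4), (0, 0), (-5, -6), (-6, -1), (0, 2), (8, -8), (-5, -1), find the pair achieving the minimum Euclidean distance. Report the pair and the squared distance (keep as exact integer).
Pair = ((-6, -1), (-5, -1)); squared distance = 1

Compute all C(7, 2) = 21 pairwise squared distances (x_i − x_j)² + (y_i − y_j)². The minimum is 1, attained by the pair ((-6, -1), (-5, -1)).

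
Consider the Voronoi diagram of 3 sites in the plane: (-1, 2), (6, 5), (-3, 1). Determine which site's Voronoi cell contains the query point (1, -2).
Nearest site = (-1, 2)

The Voronoi cell of site s contains exactly those query points closer to s than to any other site. Compute squared distances from q = (1, -2) to each site:
  (-1 − 1)² + (2 − -2)² = 20
  (-3 − 1)² + (1 − -2)² = 25
  (6 − 1)² + (5 − -2)² = 74
Minimum is attained by (-1, 2), so q lies in its Voronoi cell.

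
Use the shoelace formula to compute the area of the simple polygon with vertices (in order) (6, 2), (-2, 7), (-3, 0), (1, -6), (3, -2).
Area = 119/2

Shoelace formula: Area = (1/2) |Σ_i (x_i · y_{i+1} − x_{i+1} · y_i)| (indices mod n). Compute each cross term:
  (6)(7) − (-2)(2) = 46
  (-2)(0) − (-3)(7) = 21
  (-3)(-6) − (1)(0) = 18
  (1)(-2) − (3)(-6) = 16
  (3)(2) − (6)(-2) = 18
Sum = 119, so (signed) Area = 119/2 = 119/2, |Area| = 119/2.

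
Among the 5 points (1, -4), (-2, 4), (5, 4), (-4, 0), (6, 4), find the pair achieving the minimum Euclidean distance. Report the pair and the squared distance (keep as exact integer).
Pair = ((5, 4), (6, 4)); squared distance = 1

Compute all C(5, 2) = 10 pairwise squared distances (x_i − x_j)² + (y_i − y_j)². The minimum is 1, attained by the pair ((5, 4), (6, 4)).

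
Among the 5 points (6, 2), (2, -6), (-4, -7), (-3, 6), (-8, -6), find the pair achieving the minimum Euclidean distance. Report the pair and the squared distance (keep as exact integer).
Pair = ((-4, -7), (-8, -6)); squared distance = 17

Compute all C(5, 2) = 10 pairwise squared distances (x_i − x_j)² + (y_i − y_j)². The minimum is 17, attained by the pair ((-4, -7), (-8, -6)).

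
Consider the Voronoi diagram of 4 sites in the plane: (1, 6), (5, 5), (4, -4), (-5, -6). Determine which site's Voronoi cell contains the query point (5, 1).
Nearest site = (5, 5)

The Voronoi cell of site s contains exactly those query points closer to s than to any other site. Compute squared distances from q = (5, 1) to each site:
  (5 − 5)² + (5 − 1)² = 16
  (4 − 5)² + (-4 − 1)² = 26
  (1 − 5)² + (6 − 1)² = 41
  (-5 − 5)² + (-6 − 1)² = 149
Minimum is attained by (5, 5), so q lies in its Voronoi cell.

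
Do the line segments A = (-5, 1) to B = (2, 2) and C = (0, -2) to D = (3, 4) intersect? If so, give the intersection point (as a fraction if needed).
Yes; intersection at (2, 2) (t = 1 on AB, s = 2/3 on CD)

Parametrize AB as A + t(B − A) = (-5 + 7 t, 1 + 1 t) and CD as C + s(D − C) = (0 + 3 s, -2 + 6 s). Solve the linear system for (t, s). Determinant = -39 ≠ 0, so a unique intersection of the containing lines exists. Solution: t = 1, s = 2/3 — both in [0, 1], so the segments cross. Intersection point: (2, 2).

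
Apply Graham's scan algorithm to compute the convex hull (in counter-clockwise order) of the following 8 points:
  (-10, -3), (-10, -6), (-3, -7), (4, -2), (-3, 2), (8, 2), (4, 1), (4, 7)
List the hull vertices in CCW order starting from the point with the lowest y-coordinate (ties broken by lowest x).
Hull (CCW) = [(-3, -7), (4, -2), (8, 2), (4, 7), (-10, -3), (-10, -6)]

Graham scan procedure:
  1. Find the pivot p₀ = point with lowest y (tie → lowest x): (-3, -7).
  2. Sort the remaining points by polar angle around p₀.
  3. Walk through sorted points, maintaining a stack; pop the top while the last three entries make a non-left turn (cross product ≤ 0).
  4. Final stack is the convex hull in CCW order: (-3, -7), (4, -2), (8, 2), (4, 7), (-10, -3), (-10, -6).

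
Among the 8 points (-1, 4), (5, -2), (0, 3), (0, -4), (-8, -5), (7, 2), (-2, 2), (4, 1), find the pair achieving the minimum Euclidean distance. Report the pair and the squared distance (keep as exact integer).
Pair = ((-1, 4), (0, 3)); squared distance = 2

Compute all C(8, 2) = 28 pairwise squared distances (x_i − x_j)² + (y_i − y_j)². The minimum is 2, attained by the pair ((-1, 4), (0, 3)).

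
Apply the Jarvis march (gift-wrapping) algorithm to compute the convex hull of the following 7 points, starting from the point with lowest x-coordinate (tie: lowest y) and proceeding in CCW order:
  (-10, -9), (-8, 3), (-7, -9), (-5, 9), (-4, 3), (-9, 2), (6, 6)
Hull (CCW) = [(-10, -9), (-7, -9), (6, 6), (-5, 9), (-9, 2)]

Jarvis march: at each step, from the current hull vertex p, select the next vertex q as the point such that every other point lies strictly to the left of (or on) the directed line p → q. (Equivalently: for every other point r, the cross product (q − p) × (r − p) ≥ 0.)
Starting point (lowest x, tie lowest y): (-10, -9). Wrap until returning to start. Resulting hull: (-10, -9), (-7, -9), (6, 6), (-5, 9), (-9, 2).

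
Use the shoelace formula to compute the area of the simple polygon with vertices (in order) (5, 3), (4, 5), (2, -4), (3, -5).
Area = 23/2

Shoelace formula: Area = (1/2) |Σ_i (x_i · y_{i+1} − x_{i+1} · y_i)| (indices mod n). Compute each cross term:
  (5)(5) − (4)(3) = 13
  (4)(-4) − (2)(5) = -26
  (2)(-5) − (3)(-4) = 2
  (3)(3) − (5)(-5) = 34
Sum = 23, so (signed) Area = 23/2 = 23/2, |Area| = 23/2.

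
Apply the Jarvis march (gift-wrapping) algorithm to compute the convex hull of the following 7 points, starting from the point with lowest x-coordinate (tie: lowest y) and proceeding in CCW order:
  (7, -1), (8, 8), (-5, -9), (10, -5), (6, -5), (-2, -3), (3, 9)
Hull (CCW) = [(-5, -9), (10, -5), (8, 8), (3, 9)]

Jarvis march: at each step, from the current hull vertex p, select the next vertex q as the point such that every other point lies strictly to the left of (or on) the directed line p → q. (Equivalently: for every other point r, the cross product (q − p) × (r − p) ≥ 0.)
Starting point (lowest x, tie lowest y): (-5, -9). Wrap until returning to start. Resulting hull: (-5, -9), (10, -5), (8, 8), (3, 9).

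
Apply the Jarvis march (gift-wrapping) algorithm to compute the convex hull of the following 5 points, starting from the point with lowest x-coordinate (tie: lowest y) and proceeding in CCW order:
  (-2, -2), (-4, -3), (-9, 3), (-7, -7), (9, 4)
Hull (CCW) = [(-9, 3), (-7, -7), (9, 4)]

Jarvis march: at each step, from the current hull vertex p, select the next vertex q as the point such that every other point lies strictly to the left of (or on) the directed line p → q. (Equivalently: for every other point r, the cross product (q − p) × (r − p) ≥ 0.)
Starting point (lowest x, tie lowest y): (-9, 3). Wrap until returning to start. Resulting hull: (-9, 3), (-7, -7), (9, 4).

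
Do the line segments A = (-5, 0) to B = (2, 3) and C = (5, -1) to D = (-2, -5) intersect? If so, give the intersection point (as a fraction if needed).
No (intersection of containing lines falls outside at least one segment)

Parametrize and solve: t = 47/7, s = -37/7. At least one of these is outside [0, 1], so the segments do not intersect.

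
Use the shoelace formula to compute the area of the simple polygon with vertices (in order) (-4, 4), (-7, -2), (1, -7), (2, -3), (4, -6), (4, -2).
Area = 61

Shoelace formula: Area = (1/2) |Σ_i (x_i · y_{i+1} − x_{i+1} · y_i)| (indices mod n). Compute each cross term:
  (-4)(-2) − (-7)(4) = 36
  (-7)(-7) − (1)(-2) = 51
  (1)(-3) − (2)(-7) = 11
  (2)(-6) − (4)(-3) = 0
  (4)(-2) − (4)(-6) = 16
  (4)(4) − (-4)(-2) = 8
Sum = 122, so (signed) Area = 122/2 = 61, |Area| = 61.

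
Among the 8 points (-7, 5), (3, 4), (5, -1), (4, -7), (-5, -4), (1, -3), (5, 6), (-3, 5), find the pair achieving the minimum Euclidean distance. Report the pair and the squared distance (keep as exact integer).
Pair = ((3, 4), (5, 6)); squared distance = 8

Compute all C(8, 2) = 28 pairwise squared distances (x_i − x_j)² + (y_i − y_j)². The minimum is 8, attained by the pair ((3, 4), (5, 6)).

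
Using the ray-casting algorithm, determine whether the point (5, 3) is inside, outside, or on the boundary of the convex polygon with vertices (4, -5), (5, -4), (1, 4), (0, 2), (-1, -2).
The point (5, 3) lies strictly outside the polygon

Cast a horizontal ray to the right from the query point and count how many polygon edges it crosses (each edge strictly once or zero times, handled with the usual half-open convention). 
Parity of crossings → even ⇒ outside.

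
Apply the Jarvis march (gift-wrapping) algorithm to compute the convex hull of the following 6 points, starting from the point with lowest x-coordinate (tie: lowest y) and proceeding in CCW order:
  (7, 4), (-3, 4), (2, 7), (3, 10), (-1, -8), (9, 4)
Hull (CCW) = [(-3, 4), (-1, -8), (9, 4), (3, 10)]

Jarvis march: at each step, from the current hull vertex p, select the next vertex q as the point such that every other point lies strictly to the left of (or on) the directed line p → q. (Equivalently: for every other point r, the cross product (q − p) × (r − p) ≥ 0.)
Starting point (lowest x, tie lowest y): (-3, 4). Wrap until returning to start. Resulting hull: (-3, 4), (-1, -8), (9, 4), (3, 10).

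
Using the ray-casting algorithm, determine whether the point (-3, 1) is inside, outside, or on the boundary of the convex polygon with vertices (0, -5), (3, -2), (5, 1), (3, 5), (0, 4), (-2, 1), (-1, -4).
The point (-3, 1) lies strictly outside the polygon

Cast a horizontal ray to the right from the query point and count how many polygon edges it crosses (each edge strictly once or zero times, handled with the usual half-open convention). 
Parity of crossings → even ⇒ outside.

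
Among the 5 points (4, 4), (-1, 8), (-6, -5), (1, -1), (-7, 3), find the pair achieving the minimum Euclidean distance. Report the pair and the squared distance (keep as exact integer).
Pair = ((4, 4), (1, -1)); squared distance = 34

Compute all C(5, 2) = 10 pairwise squared distances (x_i − x_j)² + (y_i − y_j)². The minimum is 34, attained by the pair ((4, 4), (1, -1)).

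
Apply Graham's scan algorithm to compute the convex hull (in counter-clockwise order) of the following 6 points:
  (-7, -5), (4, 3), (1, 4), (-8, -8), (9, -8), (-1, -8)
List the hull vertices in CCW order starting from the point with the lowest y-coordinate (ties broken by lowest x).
Hull (CCW) = [(-8, -8), (9, -8), (4, 3), (1, 4), (-7, -5)]

Graham scan procedure:
  1. Find the pivot p₀ = point with lowest y (tie → lowest x): (-8, -8).
  2. Sort the remaining points by polar angle around p₀.
  3. Walk through sorted points, maintaining a stack; pop the top while the last three entries make a non-left turn (cross product ≤ 0).
  4. Final stack is the convex hull in CCW order: (-8, -8), (9, -8), (4, 3), (1, 4), (-7, -5).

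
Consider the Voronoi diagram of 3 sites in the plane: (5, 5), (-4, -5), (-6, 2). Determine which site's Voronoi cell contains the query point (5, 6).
Nearest site = (5, 5)

The Voronoi cell of site s contains exactly those query points closer to s than to any other site. Compute squared distances from q = (5, 6) to each site:
  (5 − 5)² + (5 − 6)² = 1
  (-6 − 5)² + (2 − 6)² = 137
  (-4 − 5)² + (-5 − 6)² = 202
Minimum is attained by (5, 5), so q lies in its Voronoi cell.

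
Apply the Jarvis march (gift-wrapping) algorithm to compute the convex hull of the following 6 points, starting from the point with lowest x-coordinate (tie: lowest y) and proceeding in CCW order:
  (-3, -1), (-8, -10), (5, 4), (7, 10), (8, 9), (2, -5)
Hull (CCW) = [(-8, -10), (2, -5), (8, 9), (7, 10), (-3, -1)]

Jarvis march: at each step, from the current hull vertex p, select the next vertex q as the point such that every other point lies strictly to the left of (or on) the directed line p → q. (Equivalently: for every other point r, the cross product (q − p) × (r − p) ≥ 0.)
Starting point (lowest x, tie lowest y): (-8, -10). Wrap until returning to start. Resulting hull: (-8, -10), (2, -5), (8, 9), (7, 10), (-3, -1).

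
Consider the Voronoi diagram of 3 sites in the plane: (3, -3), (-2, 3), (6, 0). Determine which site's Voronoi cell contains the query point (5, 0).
Nearest site = (6, 0)

The Voronoi cell of site s contains exactly those query points closer to s than to any other site. Compute squared distances from q = (5, 0) to each site:
  (6 − 5)² + (0 − 0)² = 1
  (3 − 5)² + (-3 − 0)² = 13
  (-2 − 5)² + (3 − 0)² = 58
Minimum is attained by (6, 0), so q lies in its Voronoi cell.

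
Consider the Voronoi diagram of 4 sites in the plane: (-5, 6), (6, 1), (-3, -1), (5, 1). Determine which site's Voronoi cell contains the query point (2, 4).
Nearest site = (5, 1)

The Voronoi cell of site s contains exactly those query points closer to s than to any other site. Compute squared distances from q = (2, 4) to each site:
  (5 − 2)² + (1 − 4)² = 18
  (6 − 2)² + (1 − 4)² = 25
  (-3 − 2)² + (-1 − 4)² = 50
  (-5 − 2)² + (6 − 4)² = 53
Minimum is attained by (5, 1), so q lies in its Voronoi cell.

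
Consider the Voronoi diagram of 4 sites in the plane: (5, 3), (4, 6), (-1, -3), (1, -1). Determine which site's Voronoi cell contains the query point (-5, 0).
Nearest site = (-1, -3)

The Voronoi cell of site s contains exactly those query points closer to s than to any other site. Compute squared distances from q = (-5, 0) to each site:
  (-1 − -5)² + (-3 − 0)² = 25
  (1 − -5)² + (-1 − 0)² = 37
  (5 − -5)² + (3 − 0)² = 109
  (4 − -5)² + (6 − 0)² = 117
Minimum is attained by (-1, -3), so q lies in its Voronoi cell.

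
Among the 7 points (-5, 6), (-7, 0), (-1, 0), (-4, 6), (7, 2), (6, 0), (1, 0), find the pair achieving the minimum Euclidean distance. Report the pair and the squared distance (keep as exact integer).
Pair = ((-5, 6), (-4, 6)); squared distance = 1

Compute all C(7, 2) = 21 pairwise squared distances (x_i − x_j)² + (y_i − y_j)². The minimum is 1, attained by the pair ((-5, 6), (-4, 6)).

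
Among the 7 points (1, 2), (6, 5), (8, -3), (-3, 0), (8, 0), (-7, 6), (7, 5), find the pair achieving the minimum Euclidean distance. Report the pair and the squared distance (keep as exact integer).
Pair = ((6, 5), (7, 5)); squared distance = 1

Compute all C(7, 2) = 21 pairwise squared distances (x_i − x_j)² + (y_i − y_j)². The minimum is 1, attained by the pair ((6, 5), (7, 5)).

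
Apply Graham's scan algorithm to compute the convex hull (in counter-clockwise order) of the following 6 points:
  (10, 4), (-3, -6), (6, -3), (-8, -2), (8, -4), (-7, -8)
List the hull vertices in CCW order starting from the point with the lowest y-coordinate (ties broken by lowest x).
Hull (CCW) = [(-7, -8), (8, -4), (10, 4), (-8, -2)]

Graham scan procedure:
  1. Find the pivot p₀ = point with lowest y (tie → lowest x): (-7, -8).
  2. Sort the remaining points by polar angle around p₀.
  3. Walk through sorted points, maintaining a stack; pop the top while the last three entries make a non-left turn (cross product ≤ 0).
  4. Final stack is the convex hull in CCW order: (-7, -8), (8, -4), (10, 4), (-8, -2).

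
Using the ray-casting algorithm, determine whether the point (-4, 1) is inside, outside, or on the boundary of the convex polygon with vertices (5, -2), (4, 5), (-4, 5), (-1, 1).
The point (-4, 1) lies strictly outside the polygon

Cast a horizontal ray to the right from the query point and count how many polygon edges it crosses (each edge strictly once or zero times, handled with the usual half-open convention). 
Parity of crossings → even ⇒ outside.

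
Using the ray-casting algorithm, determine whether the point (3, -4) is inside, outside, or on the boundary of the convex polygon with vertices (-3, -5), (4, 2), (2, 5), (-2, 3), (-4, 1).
The point (3, -4) lies strictly outside the polygon

Cast a horizontal ray to the right from the query point and count how many polygon edges it crosses (each edge strictly once or zero times, handled with the usual half-open convention). 
Parity of crossings → even ⇒ outside.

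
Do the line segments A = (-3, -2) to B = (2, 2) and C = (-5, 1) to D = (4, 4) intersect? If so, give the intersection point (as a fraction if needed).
No (intersection of containing lines falls outside at least one segment)

Parametrize and solve: t = 11/7, s = 23/21. At least one of these is outside [0, 1], so the segments do not intersect.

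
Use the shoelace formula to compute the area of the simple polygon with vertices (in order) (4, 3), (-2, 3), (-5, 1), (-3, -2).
Area = 43/2

Shoelace formula: Area = (1/2) |Σ_i (x_i · y_{i+1} − x_{i+1} · y_i)| (indices mod n). Compute each cross term:
  (4)(3) − (-2)(3) = 18
  (-2)(1) − (-5)(3) = 13
  (-5)(-2) − (-3)(1) = 13
  (-3)(3) − (4)(-2) = -1
Sum = 43, so (signed) Area = 43/2 = 43/2, |Area| = 43/2.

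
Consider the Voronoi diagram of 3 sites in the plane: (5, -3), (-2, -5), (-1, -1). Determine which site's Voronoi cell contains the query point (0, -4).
Nearest site = (-2, -5)

The Voronoi cell of site s contains exactly those query points closer to s than to any other site. Compute squared distances from q = (0, -4) to each site:
  (-2 − 0)² + (-5 − -4)² = 5
  (-1 − 0)² + (-1 − -4)² = 10
  (5 − 0)² + (-3 − -4)² = 26
Minimum is attained by (-2, -5), so q lies in its Voronoi cell.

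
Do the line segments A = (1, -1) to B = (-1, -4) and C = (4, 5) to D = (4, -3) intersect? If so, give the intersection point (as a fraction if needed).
No (intersection of containing lines falls outside at least one segment)

Parametrize and solve: t = -3/2, s = 3/16. At least one of these is outside [0, 1], so the segments do not intersect.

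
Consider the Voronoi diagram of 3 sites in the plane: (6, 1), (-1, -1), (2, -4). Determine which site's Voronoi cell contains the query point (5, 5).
Nearest site = (6, 1)

The Voronoi cell of site s contains exactly those query points closer to s than to any other site. Compute squared distances from q = (5, 5) to each site:
  (6 − 5)² + (1 − 5)² = 17
  (-1 − 5)² + (-1 − 5)² = 72
  (2 − 5)² + (-4 − 5)² = 90
Minimum is attained by (6, 1), so q lies in its Voronoi cell.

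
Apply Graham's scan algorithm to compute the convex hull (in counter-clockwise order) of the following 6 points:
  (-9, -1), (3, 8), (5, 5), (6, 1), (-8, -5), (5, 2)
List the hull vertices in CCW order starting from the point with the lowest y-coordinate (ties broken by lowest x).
Hull (CCW) = [(-8, -5), (6, 1), (5, 5), (3, 8), (-9, -1)]

Graham scan procedure:
  1. Find the pivot p₀ = point with lowest y (tie → lowest x): (-8, -5).
  2. Sort the remaining points by polar angle around p₀.
  3. Walk through sorted points, maintaining a stack; pop the top while the last three entries make a non-left turn (cross product ≤ 0).
  4. Final stack is the convex hull in CCW order: (-8, -5), (6, 1), (5, 5), (3, 8), (-9, -1).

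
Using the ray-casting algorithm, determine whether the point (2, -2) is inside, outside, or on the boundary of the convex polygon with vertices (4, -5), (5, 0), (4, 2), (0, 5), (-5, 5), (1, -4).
The point (2, -2) lies strictly inside the polygon

Cast a horizontal ray to the right from the query point and count how many polygon edges it crosses (each edge strictly once or zero times, handled with the usual half-open convention). 
Parity of crossings → odd ⇒ inside.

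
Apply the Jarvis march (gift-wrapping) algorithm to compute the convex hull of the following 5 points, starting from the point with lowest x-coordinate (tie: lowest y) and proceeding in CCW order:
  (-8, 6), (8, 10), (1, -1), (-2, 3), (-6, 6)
Hull (CCW) = [(-8, 6), (1, -1), (8, 10)]

Jarvis march: at each step, from the current hull vertex p, select the next vertex q as the point such that every other point lies strictly to the left of (or on) the directed line p → q. (Equivalently: for every other point r, the cross product (q − p) × (r − p) ≥ 0.)
Starting point (lowest x, tie lowest y): (-8, 6). Wrap until returning to start. Resulting hull: (-8, 6), (1, -1), (8, 10).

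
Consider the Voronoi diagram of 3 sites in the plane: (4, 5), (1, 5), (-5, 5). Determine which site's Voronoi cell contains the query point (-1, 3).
Nearest site = (1, 5)

The Voronoi cell of site s contains exactly those query points closer to s than to any other site. Compute squared distances from q = (-1, 3) to each site:
  (1 − -1)² + (5 − 3)² = 8
  (-5 − -1)² + (5 − 3)² = 20
  (4 − -1)² + (5 − 3)² = 29
Minimum is attained by (1, 5), so q lies in its Voronoi cell.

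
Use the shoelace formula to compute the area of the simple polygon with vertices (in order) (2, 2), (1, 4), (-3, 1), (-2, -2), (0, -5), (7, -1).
Area = 44

Shoelace formula: Area = (1/2) |Σ_i (x_i · y_{i+1} − x_{i+1} · y_i)| (indices mod n). Compute each cross term:
  (2)(4) − (1)(2) = 6
  (1)(1) − (-3)(4) = 13
  (-3)(-2) − (-2)(1) = 8
  (-2)(-5) − (0)(-2) = 10
  (0)(-1) − (7)(-5) = 35
  (7)(2) − (2)(-1) = 16
Sum = 88, so (signed) Area = 88/2 = 44, |Area| = 44.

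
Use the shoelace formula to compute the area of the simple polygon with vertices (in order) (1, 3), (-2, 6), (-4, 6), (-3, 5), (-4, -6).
Area = 27

Shoelace formula: Area = (1/2) |Σ_i (x_i · y_{i+1} − x_{i+1} · y_i)| (indices mod n). Compute each cross term:
  (1)(6) − (-2)(3) = 12
  (-2)(6) − (-4)(6) = 12
  (-4)(5) − (-3)(6) = -2
  (-3)(-6) − (-4)(5) = 38
  (-4)(3) − (1)(-6) = -6
Sum = 54, so (signed) Area = 54/2 = 27, |Area| = 27.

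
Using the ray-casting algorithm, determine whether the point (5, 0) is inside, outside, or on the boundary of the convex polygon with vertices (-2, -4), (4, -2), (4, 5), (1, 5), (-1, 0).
The point (5, 0) lies strictly outside the polygon

Cast a horizontal ray to the right from the query point and count how many polygon edges it crosses (each edge strictly once or zero times, handled with the usual half-open convention). 
Parity of crossings → even ⇒ outside.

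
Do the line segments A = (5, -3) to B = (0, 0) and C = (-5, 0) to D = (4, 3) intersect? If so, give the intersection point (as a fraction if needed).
No (intersection of containing lines falls outside at least one segment)

Parametrize and solve: t = 19/14, s = 5/14. At least one of these is outside [0, 1], so the segments do not intersect.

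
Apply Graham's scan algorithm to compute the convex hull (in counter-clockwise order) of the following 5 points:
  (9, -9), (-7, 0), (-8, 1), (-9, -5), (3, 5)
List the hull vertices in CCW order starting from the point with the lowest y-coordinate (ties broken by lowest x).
Hull (CCW) = [(9, -9), (3, 5), (-8, 1), (-9, -5)]

Graham scan procedure:
  1. Find the pivot p₀ = point with lowest y (tie → lowest x): (9, -9).
  2. Sort the remaining points by polar angle around p₀.
  3. Walk through sorted points, maintaining a stack; pop the top while the last three entries make a non-left turn (cross product ≤ 0).
  4. Final stack is the convex hull in CCW order: (9, -9), (3, 5), (-8, 1), (-9, -5).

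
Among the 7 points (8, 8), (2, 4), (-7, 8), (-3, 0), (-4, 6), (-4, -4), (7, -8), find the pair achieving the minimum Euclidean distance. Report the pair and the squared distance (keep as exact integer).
Pair = ((-7, 8), (-4, 6)); squared distance = 13

Compute all C(7, 2) = 21 pairwise squared distances (x_i − x_j)² + (y_i − y_j)². The minimum is 13, attained by the pair ((-7, 8), (-4, 6)).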